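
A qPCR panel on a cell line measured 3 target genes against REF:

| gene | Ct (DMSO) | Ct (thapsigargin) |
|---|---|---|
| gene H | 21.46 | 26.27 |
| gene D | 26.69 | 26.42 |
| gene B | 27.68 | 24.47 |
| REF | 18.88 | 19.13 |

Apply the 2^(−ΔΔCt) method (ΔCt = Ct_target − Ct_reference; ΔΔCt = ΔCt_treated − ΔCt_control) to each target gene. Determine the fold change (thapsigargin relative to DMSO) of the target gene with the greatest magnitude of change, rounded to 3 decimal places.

gene H: ΔΔCt = (26.27−19.13) − (21.46−18.88) = 7.14 − 2.58 = 4.56; fold change = 2^-4.56 = 0.042
gene D: ΔΔCt = (26.42−19.13) − (26.69−18.88) = 7.29 − 7.81 = -0.52; fold change = 2^0.52 = 1.434
gene B: ΔΔCt = (24.47−19.13) − (27.68−18.88) = 5.34 − 8.80 = -3.46; fold change = 2^3.46 = 11.004
gene H has the largest |ΔΔCt| = 4.56.

0.042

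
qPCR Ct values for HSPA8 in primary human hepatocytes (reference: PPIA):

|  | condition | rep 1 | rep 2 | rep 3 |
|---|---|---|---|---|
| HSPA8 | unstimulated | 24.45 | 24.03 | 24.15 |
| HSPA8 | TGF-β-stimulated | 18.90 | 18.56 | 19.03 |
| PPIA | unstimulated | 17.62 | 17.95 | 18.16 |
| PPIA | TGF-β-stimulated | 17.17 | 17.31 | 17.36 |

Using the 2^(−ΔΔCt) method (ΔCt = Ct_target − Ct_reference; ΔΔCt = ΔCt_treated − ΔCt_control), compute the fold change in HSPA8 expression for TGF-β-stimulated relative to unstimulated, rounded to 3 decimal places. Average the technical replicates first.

26.909

Mean Ct: HSPA8 unstimulated 24.210; HSPA8 TGF-β-stimulated 18.830; PPIA unstimulated 17.910; PPIA TGF-β-stimulated 17.280
ΔCt(unstimulated) = 24.210 − 17.910 = 6.300
ΔCt(TGF-β-stimulated) = 18.830 − 17.280 = 1.550
ΔΔCt = 1.550 − 6.300 = -4.750
Fold change = 2^(−(-4.750)) = 2^4.750 = 26.9087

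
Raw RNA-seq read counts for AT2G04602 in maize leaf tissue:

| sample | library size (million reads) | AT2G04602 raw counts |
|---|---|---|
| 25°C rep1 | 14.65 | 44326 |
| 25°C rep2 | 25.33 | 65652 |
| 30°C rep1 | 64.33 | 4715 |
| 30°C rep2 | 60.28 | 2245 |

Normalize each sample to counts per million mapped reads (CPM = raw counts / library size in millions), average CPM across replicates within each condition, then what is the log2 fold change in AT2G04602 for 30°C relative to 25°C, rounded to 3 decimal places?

CPM(25°C rep1) = 44326 / 14.65 = 3025.6655
CPM(25°C rep2) = 65652 / 25.33 = 2591.8674
CPM(30°C rep1) = 4715 / 64.33 = 73.2940
CPM(30°C rep2) = 2245 / 60.28 = 37.2429
mean CPM(25°C) = 2808.7664; mean CPM(30°C) = 55.2684
Fold change = 55.2684 / 2808.7664 = 0.01968
log2(0.01968) = -5.6673

-5.667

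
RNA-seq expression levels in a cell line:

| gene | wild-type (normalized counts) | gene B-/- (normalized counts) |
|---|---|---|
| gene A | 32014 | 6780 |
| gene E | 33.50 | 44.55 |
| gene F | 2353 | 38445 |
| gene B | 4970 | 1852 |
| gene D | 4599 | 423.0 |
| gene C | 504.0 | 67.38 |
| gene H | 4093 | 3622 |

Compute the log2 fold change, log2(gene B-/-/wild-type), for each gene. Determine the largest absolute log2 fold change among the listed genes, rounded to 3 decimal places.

4.030

log2(6780/32014) = -2.239  (gene A)
log2(44.55/33.50) = 0.411  (gene E)
log2(38445/2353) = 4.030  (gene F)
log2(1852/4970) = -1.424  (gene B)
log2(423.0/4599) = -3.443  (gene D)
log2(67.38/504.0) = -2.903  (gene C)
log2(3622/4093) = -0.176  (gene H)
The largest magnitude belongs to gene F.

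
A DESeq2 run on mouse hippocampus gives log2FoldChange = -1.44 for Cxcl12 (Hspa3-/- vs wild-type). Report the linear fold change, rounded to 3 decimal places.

Fold change = 2^(-1.44) = 0.3686

0.369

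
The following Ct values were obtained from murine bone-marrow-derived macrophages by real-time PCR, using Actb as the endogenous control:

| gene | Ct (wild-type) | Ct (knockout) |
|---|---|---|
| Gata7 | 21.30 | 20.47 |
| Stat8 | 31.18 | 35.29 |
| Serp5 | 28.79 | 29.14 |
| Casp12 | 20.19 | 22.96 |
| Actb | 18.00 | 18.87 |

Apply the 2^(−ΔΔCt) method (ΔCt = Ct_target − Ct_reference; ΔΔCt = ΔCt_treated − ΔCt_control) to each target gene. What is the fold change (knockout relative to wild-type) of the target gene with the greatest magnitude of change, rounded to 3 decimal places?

0.106

Gata7: ΔΔCt = (20.47−18.87) − (21.30−18.00) = 1.60 − 3.30 = -1.70; fold change = 2^1.70 = 3.249
Stat8: ΔΔCt = (35.29−18.87) − (31.18−18.00) = 16.42 − 13.18 = 3.24; fold change = 2^-3.24 = 0.106
Serp5: ΔΔCt = (29.14−18.87) − (28.79−18.00) = 10.27 − 10.79 = -0.52; fold change = 2^0.52 = 1.434
Casp12: ΔΔCt = (22.96−18.87) − (20.19−18.00) = 4.09 − 2.19 = 1.90; fold change = 2^-1.90 = 0.268
Stat8 has the largest |ΔΔCt| = 3.24.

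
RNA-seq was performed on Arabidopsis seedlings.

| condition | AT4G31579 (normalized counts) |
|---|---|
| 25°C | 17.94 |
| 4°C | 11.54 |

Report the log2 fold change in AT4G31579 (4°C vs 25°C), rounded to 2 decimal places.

-0.64

Fold change = 11.54 / 17.94 = 0.6433
log2(0.6433) = -0.637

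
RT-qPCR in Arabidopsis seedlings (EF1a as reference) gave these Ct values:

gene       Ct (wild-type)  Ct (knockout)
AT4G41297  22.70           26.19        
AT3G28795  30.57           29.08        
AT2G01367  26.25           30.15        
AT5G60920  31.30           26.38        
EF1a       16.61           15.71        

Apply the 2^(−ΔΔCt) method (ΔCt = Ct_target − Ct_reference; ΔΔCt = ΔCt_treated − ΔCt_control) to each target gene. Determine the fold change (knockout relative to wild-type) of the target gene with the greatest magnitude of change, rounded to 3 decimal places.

AT4G41297: ΔΔCt = (26.19−15.71) − (22.70−16.61) = 10.48 − 6.09 = 4.39; fold change = 2^-4.39 = 0.048
AT3G28795: ΔΔCt = (29.08−15.71) − (30.57−16.61) = 13.37 − 13.96 = -0.59; fold change = 2^0.59 = 1.505
AT2G01367: ΔΔCt = (30.15−15.71) − (26.25−16.61) = 14.44 − 9.64 = 4.80; fold change = 2^-4.80 = 0.036
AT5G60920: ΔΔCt = (26.38−15.71) − (31.30−16.61) = 10.67 − 14.69 = -4.02; fold change = 2^4.02 = 16.223
AT2G01367 has the largest |ΔΔCt| = 4.80.

0.036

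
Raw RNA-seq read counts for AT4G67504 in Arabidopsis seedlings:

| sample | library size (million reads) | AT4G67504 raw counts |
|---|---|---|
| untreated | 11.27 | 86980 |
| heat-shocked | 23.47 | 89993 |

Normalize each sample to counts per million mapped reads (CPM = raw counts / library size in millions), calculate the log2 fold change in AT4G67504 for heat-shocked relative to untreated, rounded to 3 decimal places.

CPM(untreated) = 86980 / 11.27 = 7717.8350
CPM(heat-shocked) = 89993 / 23.47 = 3834.3843
Fold change = 3834.3843 / 7717.8350 = 0.49682
log2(0.49682) = -1.0092

-1.009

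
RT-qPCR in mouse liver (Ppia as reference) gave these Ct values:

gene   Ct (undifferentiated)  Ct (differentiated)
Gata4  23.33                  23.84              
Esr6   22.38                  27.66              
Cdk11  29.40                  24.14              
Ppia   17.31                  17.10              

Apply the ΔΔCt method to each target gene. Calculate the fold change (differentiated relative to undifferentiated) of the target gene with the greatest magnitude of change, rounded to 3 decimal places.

Gata4: ΔΔCt = (23.84−17.10) − (23.33−17.31) = 6.74 − 6.02 = 0.72; fold change = 2^-0.72 = 0.607
Esr6: ΔΔCt = (27.66−17.10) − (22.38−17.31) = 10.56 − 5.07 = 5.49; fold change = 2^-5.49 = 0.022
Cdk11: ΔΔCt = (24.14−17.10) − (29.40−17.31) = 7.04 − 12.09 = -5.05; fold change = 2^5.05 = 33.128
Esr6 has the largest |ΔΔCt| = 5.49.

0.022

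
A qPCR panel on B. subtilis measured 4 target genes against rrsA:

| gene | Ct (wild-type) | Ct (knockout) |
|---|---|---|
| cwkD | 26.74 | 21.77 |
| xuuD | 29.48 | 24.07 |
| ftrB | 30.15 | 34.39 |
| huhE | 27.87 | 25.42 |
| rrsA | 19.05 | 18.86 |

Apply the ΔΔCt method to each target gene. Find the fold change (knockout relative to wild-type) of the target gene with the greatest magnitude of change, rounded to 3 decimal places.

cwkD: ΔΔCt = (21.77−18.86) − (26.74−19.05) = 2.91 − 7.69 = -4.78; fold change = 2^4.78 = 27.474
xuuD: ΔΔCt = (24.07−18.86) − (29.48−19.05) = 5.21 − 10.43 = -5.22; fold change = 2^5.22 = 37.271
ftrB: ΔΔCt = (34.39−18.86) − (30.15−19.05) = 15.53 − 11.10 = 4.43; fold change = 2^-4.43 = 0.046
huhE: ΔΔCt = (25.42−18.86) − (27.87−19.05) = 6.56 − 8.82 = -2.26; fold change = 2^2.26 = 4.790
xuuD has the largest |ΔΔCt| = 5.22.

37.271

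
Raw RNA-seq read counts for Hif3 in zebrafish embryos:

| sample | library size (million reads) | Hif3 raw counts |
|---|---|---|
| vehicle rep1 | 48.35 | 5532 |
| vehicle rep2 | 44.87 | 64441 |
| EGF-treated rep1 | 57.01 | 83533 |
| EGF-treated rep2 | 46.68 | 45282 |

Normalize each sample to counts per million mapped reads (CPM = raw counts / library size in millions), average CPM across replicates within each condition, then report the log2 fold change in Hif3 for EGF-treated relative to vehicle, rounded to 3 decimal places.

0.651

CPM(vehicle rep1) = 5532 / 48.35 = 114.4157
CPM(vehicle rep2) = 64441 / 44.87 = 1436.1712
CPM(EGF-treated rep1) = 83533 / 57.01 = 1465.2342
CPM(EGF-treated rep2) = 45282 / 46.68 = 970.0514
mean CPM(vehicle) = 775.2934; mean CPM(EGF-treated) = 1217.6428
Fold change = 1217.6428 / 775.2934 = 1.57056
log2(1.57056) = 0.6513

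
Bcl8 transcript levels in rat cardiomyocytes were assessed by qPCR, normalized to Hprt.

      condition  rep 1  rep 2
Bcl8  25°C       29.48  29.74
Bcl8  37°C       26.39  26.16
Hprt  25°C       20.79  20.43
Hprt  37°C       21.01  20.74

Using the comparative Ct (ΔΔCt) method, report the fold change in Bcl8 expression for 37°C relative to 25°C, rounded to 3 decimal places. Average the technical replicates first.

12.126

Mean Ct: Bcl8 25°C 29.610; Bcl8 37°C 26.275; Hprt 25°C 20.610; Hprt 37°C 20.875
ΔCt(25°C) = 29.610 − 20.610 = 9.000
ΔCt(37°C) = 26.275 − 20.875 = 5.400
ΔΔCt = 5.400 − 9.000 = -3.600
Fold change = 2^(−(-3.600)) = 2^3.600 = 12.1257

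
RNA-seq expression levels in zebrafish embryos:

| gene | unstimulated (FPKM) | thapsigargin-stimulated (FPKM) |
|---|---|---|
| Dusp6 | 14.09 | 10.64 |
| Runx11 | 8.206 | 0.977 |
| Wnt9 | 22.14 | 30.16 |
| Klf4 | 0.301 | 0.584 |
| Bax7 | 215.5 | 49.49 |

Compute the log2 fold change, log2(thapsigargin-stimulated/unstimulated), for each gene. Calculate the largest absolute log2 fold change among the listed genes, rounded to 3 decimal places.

3.070

log2(10.64/14.09) = -0.405  (Dusp6)
log2(0.977/8.206) = -3.070  (Runx11)
log2(30.16/22.14) = 0.446  (Wnt9)
log2(0.584/0.301) = 0.956  (Klf4)
log2(49.49/215.5) = -2.122  (Bax7)
The largest magnitude belongs to Runx11.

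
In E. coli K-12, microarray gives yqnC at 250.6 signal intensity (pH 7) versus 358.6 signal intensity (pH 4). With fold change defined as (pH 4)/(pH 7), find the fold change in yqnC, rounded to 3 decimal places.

1.431

Fold change = 358.6 / 250.6 = 1.4310
yqnC is upregulated.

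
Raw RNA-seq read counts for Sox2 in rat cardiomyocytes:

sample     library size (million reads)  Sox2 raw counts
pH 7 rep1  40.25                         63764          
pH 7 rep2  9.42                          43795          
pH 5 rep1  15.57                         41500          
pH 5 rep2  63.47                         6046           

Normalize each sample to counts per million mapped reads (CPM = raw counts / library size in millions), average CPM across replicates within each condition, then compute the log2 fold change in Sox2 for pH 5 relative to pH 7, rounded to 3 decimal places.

-1.175

CPM(pH 7 rep1) = 63764 / 40.25 = 1584.1988
CPM(pH 7 rep2) = 43795 / 9.42 = 4649.1507
CPM(pH 5 rep1) = 41500 / 15.57 = 2665.3821
CPM(pH 5 rep2) = 6046 / 63.47 = 95.2576
mean CPM(pH 7) = 3116.6748; mean CPM(pH 5) = 1380.3199
Fold change = 1380.3199 / 3116.6748 = 0.44288
log2(0.44288) = -1.1750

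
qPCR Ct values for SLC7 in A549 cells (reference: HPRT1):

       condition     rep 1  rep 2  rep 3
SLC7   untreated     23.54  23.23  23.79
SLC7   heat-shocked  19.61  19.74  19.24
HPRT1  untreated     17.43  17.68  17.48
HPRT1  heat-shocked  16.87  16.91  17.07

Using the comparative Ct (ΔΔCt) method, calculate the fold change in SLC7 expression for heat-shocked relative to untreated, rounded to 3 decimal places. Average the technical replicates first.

10.629

Mean Ct: SLC7 untreated 23.520; SLC7 heat-shocked 19.530; HPRT1 untreated 17.530; HPRT1 heat-shocked 16.950
ΔCt(untreated) = 23.520 − 17.530 = 5.990
ΔCt(heat-shocked) = 19.530 − 16.950 = 2.580
ΔΔCt = 2.580 − 5.990 = -3.410
Fold change = 2^(−(-3.410)) = 2^3.410 = 10.6295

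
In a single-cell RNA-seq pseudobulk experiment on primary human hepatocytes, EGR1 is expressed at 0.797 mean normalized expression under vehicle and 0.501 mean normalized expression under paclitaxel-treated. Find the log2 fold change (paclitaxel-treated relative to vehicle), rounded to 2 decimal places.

Fold change = 0.501 / 0.797 = 0.6286
log2(0.6286) = -0.670

-0.67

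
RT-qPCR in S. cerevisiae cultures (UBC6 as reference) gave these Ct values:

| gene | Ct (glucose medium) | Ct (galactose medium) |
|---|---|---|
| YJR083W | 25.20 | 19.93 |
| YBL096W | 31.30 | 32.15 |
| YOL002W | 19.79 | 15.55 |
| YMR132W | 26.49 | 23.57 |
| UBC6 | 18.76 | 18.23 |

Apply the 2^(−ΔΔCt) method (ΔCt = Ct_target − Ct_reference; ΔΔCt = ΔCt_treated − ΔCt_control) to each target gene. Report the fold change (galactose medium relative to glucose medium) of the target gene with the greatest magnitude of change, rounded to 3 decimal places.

YJR083W: ΔΔCt = (19.93−18.23) − (25.20−18.76) = 1.70 − 6.44 = -4.74; fold change = 2^4.74 = 26.723
YBL096W: ΔΔCt = (32.15−18.23) − (31.30−18.76) = 13.92 − 12.54 = 1.38; fold change = 2^-1.38 = 0.384
YOL002W: ΔΔCt = (15.55−18.23) − (19.79−18.76) = -2.68 − 1.03 = -3.71; fold change = 2^3.71 = 13.086
YMR132W: ΔΔCt = (23.57−18.23) − (26.49−18.76) = 5.34 − 7.73 = -2.39; fold change = 2^2.39 = 5.242
YJR083W has the largest |ΔΔCt| = 4.74.

26.723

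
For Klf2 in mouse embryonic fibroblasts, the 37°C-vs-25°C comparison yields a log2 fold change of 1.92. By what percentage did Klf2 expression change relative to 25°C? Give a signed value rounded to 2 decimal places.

Fold change = 2^(1.92) = 3.7842
Percent change = (FC − 1) × 100% = (3.7842 − 1) × 100 = 278.42%

278.42%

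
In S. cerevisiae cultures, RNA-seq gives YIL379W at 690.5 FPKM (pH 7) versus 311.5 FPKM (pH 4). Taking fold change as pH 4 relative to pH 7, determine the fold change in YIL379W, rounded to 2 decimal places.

0.45

Fold change = 311.5 / 690.5 = 0.451
YIL379W is downregulated.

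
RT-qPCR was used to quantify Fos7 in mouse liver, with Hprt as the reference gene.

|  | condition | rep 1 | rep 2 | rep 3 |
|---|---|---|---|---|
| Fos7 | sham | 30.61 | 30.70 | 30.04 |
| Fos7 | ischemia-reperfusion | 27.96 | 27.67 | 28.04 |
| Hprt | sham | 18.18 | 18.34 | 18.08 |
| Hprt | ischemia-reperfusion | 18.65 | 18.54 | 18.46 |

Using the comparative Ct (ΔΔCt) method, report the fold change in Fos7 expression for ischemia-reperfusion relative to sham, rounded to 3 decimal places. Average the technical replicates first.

7.516

Mean Ct: Fos7 sham 30.450; Fos7 ischemia-reperfusion 27.890; Hprt sham 18.200; Hprt ischemia-reperfusion 18.550
ΔCt(sham) = 30.450 − 18.200 = 12.250
ΔCt(ischemia-reperfusion) = 27.890 − 18.550 = 9.340
ΔΔCt = 9.340 − 12.250 = -2.910
Fold change = 2^(−(-2.910)) = 2^2.910 = 7.5162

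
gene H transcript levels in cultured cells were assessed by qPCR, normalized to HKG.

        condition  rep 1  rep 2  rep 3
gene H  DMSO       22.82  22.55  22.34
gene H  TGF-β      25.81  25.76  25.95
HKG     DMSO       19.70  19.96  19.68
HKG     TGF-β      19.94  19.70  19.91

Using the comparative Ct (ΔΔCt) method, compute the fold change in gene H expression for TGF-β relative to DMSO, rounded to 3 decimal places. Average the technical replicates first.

0.109

Mean Ct: gene H DMSO 22.570; gene H TGF-β 25.840; HKG DMSO 19.780; HKG TGF-β 19.850
ΔCt(DMSO) = 22.570 − 19.780 = 2.790
ΔCt(TGF-β) = 25.840 − 19.850 = 5.990
ΔΔCt = 5.990 − 2.790 = 3.200
Fold change = 2^(−3.200) = 0.1088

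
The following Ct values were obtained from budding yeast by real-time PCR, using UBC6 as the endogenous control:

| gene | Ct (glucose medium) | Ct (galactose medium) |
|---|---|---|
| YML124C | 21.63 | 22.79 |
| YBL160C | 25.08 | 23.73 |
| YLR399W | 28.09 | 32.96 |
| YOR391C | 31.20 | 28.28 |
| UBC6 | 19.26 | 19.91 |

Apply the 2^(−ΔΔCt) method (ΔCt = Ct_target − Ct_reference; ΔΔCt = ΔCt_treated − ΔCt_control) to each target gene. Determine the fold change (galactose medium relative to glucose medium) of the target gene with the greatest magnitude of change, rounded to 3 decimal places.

YML124C: ΔΔCt = (22.79−19.91) − (21.63−19.26) = 2.88 − 2.37 = 0.51; fold change = 2^-0.51 = 0.702
YBL160C: ΔΔCt = (23.73−19.91) − (25.08−19.26) = 3.82 − 5.82 = -2.00; fold change = 2^2.00 = 4.000
YLR399W: ΔΔCt = (32.96−19.91) − (28.09−19.26) = 13.05 − 8.83 = 4.22; fold change = 2^-4.22 = 0.054
YOR391C: ΔΔCt = (28.28−19.91) − (31.20−19.26) = 8.37 − 11.94 = -3.57; fold change = 2^3.57 = 11.876
YLR399W has the largest |ΔΔCt| = 4.22.

0.054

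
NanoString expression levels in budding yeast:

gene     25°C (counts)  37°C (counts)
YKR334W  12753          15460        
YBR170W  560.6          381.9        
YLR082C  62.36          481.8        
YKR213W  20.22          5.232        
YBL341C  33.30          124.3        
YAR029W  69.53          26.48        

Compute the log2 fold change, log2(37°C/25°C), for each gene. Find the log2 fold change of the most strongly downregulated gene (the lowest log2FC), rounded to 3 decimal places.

-1.950

log2(15460/12753) = 0.278  (YKR334W)
log2(381.9/560.6) = -0.554  (YBR170W)
log2(481.8/62.36) = 2.950  (YLR082C)
log2(5.232/20.22) = -1.950  (YKR213W)
log2(124.3/33.30) = 1.900  (YBL341C)
log2(26.48/69.53) = -1.393  (YAR029W)
YKR213W is most strongly downregulated.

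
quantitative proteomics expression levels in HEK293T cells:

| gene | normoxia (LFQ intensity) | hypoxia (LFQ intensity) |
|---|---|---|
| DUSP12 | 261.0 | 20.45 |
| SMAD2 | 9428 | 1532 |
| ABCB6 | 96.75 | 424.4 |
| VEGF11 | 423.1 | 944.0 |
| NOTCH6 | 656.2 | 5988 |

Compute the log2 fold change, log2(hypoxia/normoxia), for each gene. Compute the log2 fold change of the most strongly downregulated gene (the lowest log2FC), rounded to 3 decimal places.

-3.674

log2(20.45/261.0) = -3.674  (DUSP12)
log2(1532/9428) = -2.622  (SMAD2)
log2(424.4/96.75) = 2.133  (ABCB6)
log2(944.0/423.1) = 1.158  (VEGF11)
log2(5988/656.2) = 3.190  (NOTCH6)
DUSP12 is most strongly downregulated.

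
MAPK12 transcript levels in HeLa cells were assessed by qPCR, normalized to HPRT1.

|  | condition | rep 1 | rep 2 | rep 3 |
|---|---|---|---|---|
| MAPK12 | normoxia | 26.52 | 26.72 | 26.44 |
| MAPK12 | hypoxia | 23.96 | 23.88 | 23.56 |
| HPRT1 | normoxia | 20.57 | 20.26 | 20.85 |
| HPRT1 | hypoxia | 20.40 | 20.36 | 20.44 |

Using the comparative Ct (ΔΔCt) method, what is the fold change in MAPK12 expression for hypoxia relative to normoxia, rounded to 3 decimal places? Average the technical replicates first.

Mean Ct: MAPK12 normoxia 26.560; MAPK12 hypoxia 23.800; HPRT1 normoxia 20.560; HPRT1 hypoxia 20.400
ΔCt(normoxia) = 26.560 − 20.560 = 6.000
ΔCt(hypoxia) = 23.800 − 20.400 = 3.400
ΔΔCt = 3.400 − 6.000 = -2.600
Fold change = 2^(−(-2.600)) = 2^2.600 = 6.0629

6.063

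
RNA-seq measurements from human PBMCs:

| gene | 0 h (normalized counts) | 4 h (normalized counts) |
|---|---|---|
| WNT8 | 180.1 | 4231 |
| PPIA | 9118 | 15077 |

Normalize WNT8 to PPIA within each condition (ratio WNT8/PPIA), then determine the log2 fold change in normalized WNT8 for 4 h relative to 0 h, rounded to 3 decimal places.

3.829

WNT8/PPIA (0 h) = 180.1 / 9118 = 0.019752
WNT8/PPIA (4 h) = 4231 / 15077 = 0.28063
Fold change = 0.28063 / 0.019752 = 14.2074
log2(14.2074) = 3.8286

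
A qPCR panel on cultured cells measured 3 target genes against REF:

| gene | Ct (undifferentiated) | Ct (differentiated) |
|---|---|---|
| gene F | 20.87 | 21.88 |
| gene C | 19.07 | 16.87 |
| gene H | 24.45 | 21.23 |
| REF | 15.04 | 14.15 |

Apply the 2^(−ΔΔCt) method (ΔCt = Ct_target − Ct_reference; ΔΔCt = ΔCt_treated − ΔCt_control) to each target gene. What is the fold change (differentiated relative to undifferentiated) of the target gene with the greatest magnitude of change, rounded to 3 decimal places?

gene F: ΔΔCt = (21.88−14.15) − (20.87−15.04) = 7.73 − 5.83 = 1.90; fold change = 2^-1.90 = 0.268
gene C: ΔΔCt = (16.87−14.15) − (19.07−15.04) = 2.72 − 4.03 = -1.31; fold change = 2^1.31 = 2.479
gene H: ΔΔCt = (21.23−14.15) − (24.45−15.04) = 7.08 − 9.41 = -2.33; fold change = 2^2.33 = 5.028
gene H has the largest |ΔΔCt| = 2.33.

5.028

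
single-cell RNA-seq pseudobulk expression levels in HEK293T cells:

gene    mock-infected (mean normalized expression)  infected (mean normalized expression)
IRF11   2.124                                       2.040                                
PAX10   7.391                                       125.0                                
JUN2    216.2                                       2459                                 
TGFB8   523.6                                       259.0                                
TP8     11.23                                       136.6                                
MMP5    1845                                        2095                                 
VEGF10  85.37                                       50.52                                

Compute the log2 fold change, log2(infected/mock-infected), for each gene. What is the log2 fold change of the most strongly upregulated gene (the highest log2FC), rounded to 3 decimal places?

log2(2.040/2.124) = -0.058  (IRF11)
log2(125.0/7.391) = 4.080  (PAX10)
log2(2459/216.2) = 3.508  (JUN2)
log2(259.0/523.6) = -1.016  (TGFB8)
log2(136.6/11.23) = 3.605  (TP8)
log2(2095/1845) = 0.183  (MMP5)
log2(50.52/85.37) = -0.757  (VEGF10)
PAX10 is most strongly upregulated.

4.080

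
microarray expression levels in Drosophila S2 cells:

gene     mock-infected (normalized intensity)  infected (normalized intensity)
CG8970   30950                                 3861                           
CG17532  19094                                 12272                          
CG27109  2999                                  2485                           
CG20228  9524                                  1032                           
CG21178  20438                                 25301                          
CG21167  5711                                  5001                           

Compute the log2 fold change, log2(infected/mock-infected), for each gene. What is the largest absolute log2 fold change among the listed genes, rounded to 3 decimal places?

3.206

log2(3861/30950) = -3.003  (CG8970)
log2(12272/19094) = -0.638  (CG17532)
log2(2485/2999) = -0.271  (CG27109)
log2(1032/9524) = -3.206  (CG20228)
log2(25301/20438) = 0.308  (CG21178)
log2(5001/5711) = -0.192  (CG21167)
The largest magnitude belongs to CG20228.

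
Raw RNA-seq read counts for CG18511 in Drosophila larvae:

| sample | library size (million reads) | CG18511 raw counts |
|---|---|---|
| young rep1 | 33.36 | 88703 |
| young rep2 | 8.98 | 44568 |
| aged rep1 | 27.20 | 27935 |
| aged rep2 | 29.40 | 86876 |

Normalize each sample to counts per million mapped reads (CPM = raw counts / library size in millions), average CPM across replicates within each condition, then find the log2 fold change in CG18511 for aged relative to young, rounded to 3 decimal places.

-0.937

CPM(young rep1) = 88703 / 33.36 = 2658.9628
CPM(young rep2) = 44568 / 8.98 = 4963.0290
CPM(aged rep1) = 27935 / 27.20 = 1027.0221
CPM(aged rep2) = 86876 / 29.40 = 2954.9660
mean CPM(young) = 3810.9959; mean CPM(aged) = 1990.9940
Fold change = 1990.9940 / 3810.9959 = 0.52243
log2(0.52243) = -0.9367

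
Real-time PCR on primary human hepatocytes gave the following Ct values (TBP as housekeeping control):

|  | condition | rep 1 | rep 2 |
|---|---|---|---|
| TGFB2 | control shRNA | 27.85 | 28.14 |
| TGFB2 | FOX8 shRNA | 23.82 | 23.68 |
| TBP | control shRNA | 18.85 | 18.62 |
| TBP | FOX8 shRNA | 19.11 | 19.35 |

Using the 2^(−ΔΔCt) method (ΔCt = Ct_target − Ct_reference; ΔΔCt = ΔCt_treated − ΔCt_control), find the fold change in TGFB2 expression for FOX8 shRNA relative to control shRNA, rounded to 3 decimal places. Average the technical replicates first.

26.723

Mean Ct: TGFB2 control shRNA 27.995; TGFB2 FOX8 shRNA 23.750; TBP control shRNA 18.735; TBP FOX8 shRNA 19.230
ΔCt(control shRNA) = 27.995 − 18.735 = 9.260
ΔCt(FOX8 shRNA) = 23.750 − 19.230 = 4.520
ΔΔCt = 4.520 − 9.260 = -4.740
Fold change = 2^(−(-4.740)) = 2^4.740 = 26.7228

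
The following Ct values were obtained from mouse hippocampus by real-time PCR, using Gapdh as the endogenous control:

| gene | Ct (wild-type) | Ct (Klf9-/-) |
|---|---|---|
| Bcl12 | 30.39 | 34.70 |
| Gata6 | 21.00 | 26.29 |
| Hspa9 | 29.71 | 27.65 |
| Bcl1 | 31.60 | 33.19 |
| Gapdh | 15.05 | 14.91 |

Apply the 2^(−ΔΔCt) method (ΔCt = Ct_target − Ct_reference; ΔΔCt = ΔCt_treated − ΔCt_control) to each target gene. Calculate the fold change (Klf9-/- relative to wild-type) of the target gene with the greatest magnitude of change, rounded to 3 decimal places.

0.023

Bcl12: ΔΔCt = (34.70−14.91) − (30.39−15.05) = 19.79 − 15.34 = 4.45; fold change = 2^-4.45 = 0.046
Gata6: ΔΔCt = (26.29−14.91) − (21.00−15.05) = 11.38 − 5.95 = 5.43; fold change = 2^-5.43 = 0.023
Hspa9: ΔΔCt = (27.65−14.91) − (29.71−15.05) = 12.74 − 14.66 = -1.92; fold change = 2^1.92 = 3.784
Bcl1: ΔΔCt = (33.19−14.91) − (31.60−15.05) = 18.28 − 16.55 = 1.73; fold change = 2^-1.73 = 0.301
Gata6 has the largest |ΔΔCt| = 5.43.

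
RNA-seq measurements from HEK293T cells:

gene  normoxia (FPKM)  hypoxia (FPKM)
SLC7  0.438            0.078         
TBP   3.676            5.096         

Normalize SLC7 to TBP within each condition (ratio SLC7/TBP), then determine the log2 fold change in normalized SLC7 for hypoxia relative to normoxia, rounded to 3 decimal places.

SLC7/TBP (normoxia) = 0.438 / 3.676 = 0.11915
SLC7/TBP (hypoxia) = 0.078 / 5.096 = 0.015306
Fold change = 0.015306 / 0.11915 = 0.1285
log2(0.1285) = -2.9606

-2.961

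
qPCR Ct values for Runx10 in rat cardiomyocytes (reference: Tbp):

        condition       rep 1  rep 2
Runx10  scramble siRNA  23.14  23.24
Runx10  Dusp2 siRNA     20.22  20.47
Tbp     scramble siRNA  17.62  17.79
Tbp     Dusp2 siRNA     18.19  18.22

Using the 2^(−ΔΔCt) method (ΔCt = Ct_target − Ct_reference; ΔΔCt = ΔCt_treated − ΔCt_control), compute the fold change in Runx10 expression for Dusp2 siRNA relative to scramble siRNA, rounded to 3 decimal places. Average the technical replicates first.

10.161

Mean Ct: Runx10 scramble siRNA 23.190; Runx10 Dusp2 siRNA 20.345; Tbp scramble siRNA 17.705; Tbp Dusp2 siRNA 18.205
ΔCt(scramble siRNA) = 23.190 − 17.705 = 5.485
ΔCt(Dusp2 siRNA) = 20.345 − 18.205 = 2.140
ΔΔCt = 2.140 − 5.485 = -3.345
Fold change = 2^(−(-3.345)) = 2^3.345 = 10.1612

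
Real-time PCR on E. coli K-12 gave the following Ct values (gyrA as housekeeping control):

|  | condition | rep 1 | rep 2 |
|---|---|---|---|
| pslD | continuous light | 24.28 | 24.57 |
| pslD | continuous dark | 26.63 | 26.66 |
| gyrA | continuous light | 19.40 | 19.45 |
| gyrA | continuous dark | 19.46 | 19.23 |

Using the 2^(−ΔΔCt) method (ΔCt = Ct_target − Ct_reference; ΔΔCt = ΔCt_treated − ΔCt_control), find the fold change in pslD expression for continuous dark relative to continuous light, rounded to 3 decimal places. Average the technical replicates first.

Mean Ct: pslD continuous light 24.425; pslD continuous dark 26.645; gyrA continuous light 19.425; gyrA continuous dark 19.345
ΔCt(continuous light) = 24.425 − 19.425 = 5.000
ΔCt(continuous dark) = 26.645 − 19.345 = 7.300
ΔΔCt = 7.300 − 5.000 = 2.300
Fold change = 2^(−2.300) = 0.2031

0.203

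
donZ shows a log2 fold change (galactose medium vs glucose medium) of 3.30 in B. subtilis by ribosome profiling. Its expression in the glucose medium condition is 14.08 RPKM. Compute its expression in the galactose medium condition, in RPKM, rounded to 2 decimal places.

138.68

Fold change = 2^(3.30) = 9.8492
galactose medium expression = 14.08 × 9.8492 = 138.68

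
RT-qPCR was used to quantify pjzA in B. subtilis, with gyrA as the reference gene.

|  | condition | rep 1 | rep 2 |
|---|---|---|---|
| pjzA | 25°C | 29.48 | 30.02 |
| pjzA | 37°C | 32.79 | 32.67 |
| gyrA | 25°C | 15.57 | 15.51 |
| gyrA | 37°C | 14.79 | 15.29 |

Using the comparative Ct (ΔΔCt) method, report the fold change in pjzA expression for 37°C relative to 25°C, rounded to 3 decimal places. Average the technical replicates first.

Mean Ct: pjzA 25°C 29.750; pjzA 37°C 32.730; gyrA 25°C 15.540; gyrA 37°C 15.040
ΔCt(25°C) = 29.750 − 15.540 = 14.210
ΔCt(37°C) = 32.730 − 15.040 = 17.690
ΔΔCt = 17.690 − 14.210 = 3.480
Fold change = 2^(−3.480) = 0.0896

0.090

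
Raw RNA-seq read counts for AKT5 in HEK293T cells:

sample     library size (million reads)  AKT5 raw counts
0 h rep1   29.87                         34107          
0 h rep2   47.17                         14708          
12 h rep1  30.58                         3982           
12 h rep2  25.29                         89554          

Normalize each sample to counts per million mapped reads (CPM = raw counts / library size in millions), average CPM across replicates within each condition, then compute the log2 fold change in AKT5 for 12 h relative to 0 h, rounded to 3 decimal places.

CPM(0 h rep1) = 34107 / 29.87 = 1141.8480
CPM(0 h rep2) = 14708 / 47.17 = 311.8084
CPM(12 h rep1) = 3982 / 30.58 = 130.2158
CPM(12 h rep2) = 89554 / 25.29 = 3541.0834
mean CPM(0 h) = 726.8282; mean CPM(12 h) = 1835.6496
Fold change = 1835.6496 / 726.8282 = 2.52556
log2(2.52556) = 1.3366

1.337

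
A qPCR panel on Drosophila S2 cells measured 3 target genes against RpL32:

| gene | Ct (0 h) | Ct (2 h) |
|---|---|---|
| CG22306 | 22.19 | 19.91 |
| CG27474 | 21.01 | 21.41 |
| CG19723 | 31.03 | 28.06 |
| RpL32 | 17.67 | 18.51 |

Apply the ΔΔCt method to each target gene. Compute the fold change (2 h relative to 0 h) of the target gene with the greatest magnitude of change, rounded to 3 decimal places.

14.026

CG22306: ΔΔCt = (19.91−18.51) − (22.19−17.67) = 1.40 − 4.52 = -3.12; fold change = 2^3.12 = 8.694
CG27474: ΔΔCt = (21.41−18.51) − (21.01−17.67) = 2.90 − 3.34 = -0.44; fold change = 2^0.44 = 1.357
CG19723: ΔΔCt = (28.06−18.51) − (31.03−17.67) = 9.55 − 13.36 = -3.81; fold change = 2^3.81 = 14.026
CG19723 has the largest |ΔΔCt| = 3.81.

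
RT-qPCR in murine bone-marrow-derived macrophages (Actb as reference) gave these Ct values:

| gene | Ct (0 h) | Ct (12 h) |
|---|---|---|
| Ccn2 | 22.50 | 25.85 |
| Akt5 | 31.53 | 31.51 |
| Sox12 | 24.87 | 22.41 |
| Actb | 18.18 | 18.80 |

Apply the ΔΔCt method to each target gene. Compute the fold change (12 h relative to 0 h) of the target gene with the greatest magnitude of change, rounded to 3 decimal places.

8.456

Ccn2: ΔΔCt = (25.85−18.80) − (22.50−18.18) = 7.05 − 4.32 = 2.73; fold change = 2^-2.73 = 0.151
Akt5: ΔΔCt = (31.51−18.80) − (31.53−18.18) = 12.71 − 13.35 = -0.64; fold change = 2^0.64 = 1.558
Sox12: ΔΔCt = (22.41−18.80) − (24.87−18.18) = 3.61 − 6.69 = -3.08; fold change = 2^3.08 = 8.456
Sox12 has the largest |ΔΔCt| = 3.08.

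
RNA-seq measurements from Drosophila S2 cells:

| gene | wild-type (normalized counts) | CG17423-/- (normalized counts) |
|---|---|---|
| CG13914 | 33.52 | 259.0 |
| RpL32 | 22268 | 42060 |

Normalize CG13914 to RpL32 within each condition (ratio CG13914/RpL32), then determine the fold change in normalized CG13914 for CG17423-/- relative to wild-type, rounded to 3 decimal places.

4.091

CG13914/RpL32 (wild-type) = 33.52 / 22268 = 0.0015053
CG13914/RpL32 (CG17423-/-) = 259.0 / 42060 = 0.0061579
Fold change = 0.0061579 / 0.0015053 = 4.0908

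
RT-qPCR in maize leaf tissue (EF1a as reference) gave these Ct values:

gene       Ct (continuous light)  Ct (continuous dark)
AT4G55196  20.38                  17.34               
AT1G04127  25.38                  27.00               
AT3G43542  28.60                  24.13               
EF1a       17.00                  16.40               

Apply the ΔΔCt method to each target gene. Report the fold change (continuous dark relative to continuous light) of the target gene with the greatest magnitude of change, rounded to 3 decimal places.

14.621

AT4G55196: ΔΔCt = (17.34−16.40) − (20.38−17.00) = 0.94 − 3.38 = -2.44; fold change = 2^2.44 = 5.426
AT1G04127: ΔΔCt = (27.00−16.40) − (25.38−17.00) = 10.60 − 8.38 = 2.22; fold change = 2^-2.22 = 0.215
AT3G43542: ΔΔCt = (24.13−16.40) − (28.60−17.00) = 7.73 − 11.60 = -3.87; fold change = 2^3.87 = 14.621
AT3G43542 has the largest |ΔΔCt| = 3.87.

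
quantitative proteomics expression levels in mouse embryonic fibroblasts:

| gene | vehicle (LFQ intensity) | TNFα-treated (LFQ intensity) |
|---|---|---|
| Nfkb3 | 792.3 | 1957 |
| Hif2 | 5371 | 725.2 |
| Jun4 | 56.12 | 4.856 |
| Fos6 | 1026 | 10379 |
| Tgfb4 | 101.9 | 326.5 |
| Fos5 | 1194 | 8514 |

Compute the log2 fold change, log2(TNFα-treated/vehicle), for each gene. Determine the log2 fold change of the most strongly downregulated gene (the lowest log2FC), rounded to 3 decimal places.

-3.531

log2(1957/792.3) = 1.305  (Nfkb3)
log2(725.2/5371) = -2.889  (Hif2)
log2(4.856/56.12) = -3.531  (Jun4)
log2(10379/1026) = 3.339  (Fos6)
log2(326.5/101.9) = 1.680  (Tgfb4)
log2(8514/1194) = 2.834  (Fos5)
Jun4 is most strongly downregulated.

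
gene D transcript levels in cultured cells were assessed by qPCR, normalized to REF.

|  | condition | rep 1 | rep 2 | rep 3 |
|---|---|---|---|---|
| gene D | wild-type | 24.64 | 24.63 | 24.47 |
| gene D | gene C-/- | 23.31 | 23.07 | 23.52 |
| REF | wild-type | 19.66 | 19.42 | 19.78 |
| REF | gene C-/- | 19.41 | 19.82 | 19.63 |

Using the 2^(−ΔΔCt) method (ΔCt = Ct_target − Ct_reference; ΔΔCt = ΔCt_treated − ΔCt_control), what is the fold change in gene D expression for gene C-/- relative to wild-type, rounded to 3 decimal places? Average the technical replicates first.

Mean Ct: gene D wild-type 24.580; gene D gene C-/- 23.300; REF wild-type 19.620; REF gene C-/- 19.620
ΔCt(wild-type) = 24.580 − 19.620 = 4.960
ΔCt(gene C-/-) = 23.300 − 19.620 = 3.680
ΔΔCt = 3.680 − 4.960 = -1.280
Fold change = 2^(−(-1.280)) = 2^1.280 = 2.4284

2.428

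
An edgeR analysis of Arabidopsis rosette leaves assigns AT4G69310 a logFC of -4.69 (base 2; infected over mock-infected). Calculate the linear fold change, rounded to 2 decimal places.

Fold change = 2^(-4.69) = 0.039
That is, AT4G69310 drops to 3.9% of the mock-infected level.

0.04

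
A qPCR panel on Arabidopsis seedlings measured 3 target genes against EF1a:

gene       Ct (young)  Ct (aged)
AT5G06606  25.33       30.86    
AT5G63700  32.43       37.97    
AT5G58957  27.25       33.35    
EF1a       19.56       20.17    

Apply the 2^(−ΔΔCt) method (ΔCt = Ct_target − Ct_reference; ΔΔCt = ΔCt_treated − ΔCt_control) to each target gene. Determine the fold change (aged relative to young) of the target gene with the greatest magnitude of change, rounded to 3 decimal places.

0.022

AT5G06606: ΔΔCt = (30.86−20.17) − (25.33−19.56) = 10.69 − 5.77 = 4.92; fold change = 2^-4.92 = 0.033
AT5G63700: ΔΔCt = (37.97−20.17) − (32.43−19.56) = 17.80 − 12.87 = 4.93; fold change = 2^-4.93 = 0.033
AT5G58957: ΔΔCt = (33.35−20.17) − (27.25−19.56) = 13.18 − 7.69 = 5.49; fold change = 2^-5.49 = 0.022
AT5G58957 has the largest |ΔΔCt| = 5.49.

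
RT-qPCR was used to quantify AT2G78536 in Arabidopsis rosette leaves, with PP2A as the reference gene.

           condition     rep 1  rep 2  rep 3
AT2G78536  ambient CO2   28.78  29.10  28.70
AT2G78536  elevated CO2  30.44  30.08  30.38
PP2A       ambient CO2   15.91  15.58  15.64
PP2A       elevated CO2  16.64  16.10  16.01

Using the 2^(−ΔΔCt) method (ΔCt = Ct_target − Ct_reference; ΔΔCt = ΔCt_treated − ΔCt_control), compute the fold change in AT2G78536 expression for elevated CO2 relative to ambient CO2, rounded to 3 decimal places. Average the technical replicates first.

0.536

Mean Ct: AT2G78536 ambient CO2 28.860; AT2G78536 elevated CO2 30.300; PP2A ambient CO2 15.710; PP2A elevated CO2 16.250
ΔCt(ambient CO2) = 28.860 − 15.710 = 13.150
ΔCt(elevated CO2) = 30.300 − 16.250 = 14.050
ΔΔCt = 14.050 − 13.150 = 0.900
Fold change = 2^(−0.900) = 0.5359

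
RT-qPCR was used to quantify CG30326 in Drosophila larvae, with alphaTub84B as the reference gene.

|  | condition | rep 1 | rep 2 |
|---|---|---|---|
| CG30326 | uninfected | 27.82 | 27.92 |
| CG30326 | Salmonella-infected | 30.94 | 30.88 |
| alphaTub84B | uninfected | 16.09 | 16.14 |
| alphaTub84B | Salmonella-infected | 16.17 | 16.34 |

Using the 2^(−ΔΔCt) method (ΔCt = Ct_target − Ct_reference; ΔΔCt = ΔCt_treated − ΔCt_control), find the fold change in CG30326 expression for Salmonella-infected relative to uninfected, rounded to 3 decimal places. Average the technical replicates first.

Mean Ct: CG30326 uninfected 27.870; CG30326 Salmonella-infected 30.910; alphaTub84B uninfected 16.115; alphaTub84B Salmonella-infected 16.255
ΔCt(uninfected) = 27.870 − 16.115 = 11.755
ΔCt(Salmonella-infected) = 30.910 − 16.255 = 14.655
ΔΔCt = 14.655 − 11.755 = 2.900
Fold change = 2^(−2.900) = 0.1340

0.134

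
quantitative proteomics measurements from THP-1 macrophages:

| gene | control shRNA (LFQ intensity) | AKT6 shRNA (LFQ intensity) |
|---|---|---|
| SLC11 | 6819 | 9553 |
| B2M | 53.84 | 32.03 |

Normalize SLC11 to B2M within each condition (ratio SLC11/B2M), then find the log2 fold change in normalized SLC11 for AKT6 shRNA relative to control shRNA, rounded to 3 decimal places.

SLC11/B2M (control shRNA) = 6819 / 53.84 = 126.65
SLC11/B2M (AKT6 shRNA) = 9553 / 32.03 = 298.25
Fold change = 298.25 / 126.65 = 2.3549
log2(2.3549) = 1.2356

1.236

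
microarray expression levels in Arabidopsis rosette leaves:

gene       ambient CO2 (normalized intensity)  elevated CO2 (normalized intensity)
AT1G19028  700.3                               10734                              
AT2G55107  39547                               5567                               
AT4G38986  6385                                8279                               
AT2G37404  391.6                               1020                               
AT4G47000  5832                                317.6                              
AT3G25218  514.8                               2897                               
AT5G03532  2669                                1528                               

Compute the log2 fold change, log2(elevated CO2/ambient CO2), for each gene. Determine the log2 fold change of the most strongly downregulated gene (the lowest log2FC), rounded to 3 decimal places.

-4.199

log2(10734/700.3) = 3.938  (AT1G19028)
log2(5567/39547) = -2.829  (AT2G55107)
log2(8279/6385) = 0.375  (AT4G38986)
log2(1020/391.6) = 1.381  (AT2G37404)
log2(317.6/5832) = -4.199  (AT4G47000)
log2(2897/514.8) = 2.492  (AT3G25218)
log2(1528/2669) = -0.805  (AT5G03532)
AT4G47000 is most strongly downregulated.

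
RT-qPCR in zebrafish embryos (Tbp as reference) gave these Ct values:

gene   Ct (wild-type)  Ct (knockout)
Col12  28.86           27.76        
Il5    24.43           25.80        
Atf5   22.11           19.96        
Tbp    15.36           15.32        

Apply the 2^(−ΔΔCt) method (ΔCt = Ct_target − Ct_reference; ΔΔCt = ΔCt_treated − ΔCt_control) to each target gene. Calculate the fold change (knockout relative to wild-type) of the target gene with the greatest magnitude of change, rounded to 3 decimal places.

4.317

Col12: ΔΔCt = (27.76−15.32) − (28.86−15.36) = 12.44 − 13.50 = -1.06; fold change = 2^1.06 = 2.085
Il5: ΔΔCt = (25.80−15.32) − (24.43−15.36) = 10.48 − 9.07 = 1.41; fold change = 2^-1.41 = 0.376
Atf5: ΔΔCt = (19.96−15.32) − (22.11−15.36) = 4.64 − 6.75 = -2.11; fold change = 2^2.11 = 4.317
Atf5 has the largest |ΔΔCt| = 2.11.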